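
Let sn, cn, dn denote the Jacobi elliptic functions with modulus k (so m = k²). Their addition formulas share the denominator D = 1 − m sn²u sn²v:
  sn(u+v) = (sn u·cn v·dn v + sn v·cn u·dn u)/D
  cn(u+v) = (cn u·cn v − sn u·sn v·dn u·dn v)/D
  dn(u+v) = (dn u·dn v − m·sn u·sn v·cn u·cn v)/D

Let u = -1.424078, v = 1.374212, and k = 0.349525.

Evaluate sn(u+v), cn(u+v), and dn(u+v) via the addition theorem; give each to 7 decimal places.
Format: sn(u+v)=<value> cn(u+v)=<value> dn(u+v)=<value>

sn(u+v)=-0.0498428 cn(u+v)=0.9987571 dn(u+v)=0.9998482

sn u = -0.9827629981462729, cn u = 0.1848699258250212, dn u = 0.9391525899613133
sn v = 0.973023994456553, cn v = 0.230703936272908, dn v = 0.9403906458556815
m = k² = 0.122167725625
D = 1 − m·sn²u·sn²v = 0.8882876515389284
sn(u+v) = (sn u·cn v·dn v + sn v·cn u·dn u)/D = -0.04427475793965957/0.8882876515389284 = -0.04984281596502557
cn(u+v) = (cn u·cn v − sn u·sn v·dn u·dn v)/D = 0.887183576091177/0.8882876515389284 = 0.998757074416335
dn(u+v) = (dn u·dn v − m·sn u·sn v·cn u·cn v)/D = 0.8881528427474802/0.8882876515389284 = 0.9998482374586491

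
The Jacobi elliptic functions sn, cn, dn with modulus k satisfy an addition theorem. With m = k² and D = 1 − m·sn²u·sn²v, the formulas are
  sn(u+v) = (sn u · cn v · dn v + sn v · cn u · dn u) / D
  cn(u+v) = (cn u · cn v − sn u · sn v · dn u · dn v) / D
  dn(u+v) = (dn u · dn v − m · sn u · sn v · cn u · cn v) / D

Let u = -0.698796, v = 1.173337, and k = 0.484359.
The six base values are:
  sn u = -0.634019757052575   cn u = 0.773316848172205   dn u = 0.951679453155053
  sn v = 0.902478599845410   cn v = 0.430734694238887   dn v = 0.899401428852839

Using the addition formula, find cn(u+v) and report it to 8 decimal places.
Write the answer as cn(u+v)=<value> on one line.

cn(u+v)=0.89131660

m = k² = 0.234603640881
D = 1 − m·sn²u·sn²v = 0.9231906384141446
cn(u+v) = (cn u·cn v − sn u·sn v·dn u·dn v)/D = 0.8228551378526362/0.9231906384141446 = 0.8913165966090552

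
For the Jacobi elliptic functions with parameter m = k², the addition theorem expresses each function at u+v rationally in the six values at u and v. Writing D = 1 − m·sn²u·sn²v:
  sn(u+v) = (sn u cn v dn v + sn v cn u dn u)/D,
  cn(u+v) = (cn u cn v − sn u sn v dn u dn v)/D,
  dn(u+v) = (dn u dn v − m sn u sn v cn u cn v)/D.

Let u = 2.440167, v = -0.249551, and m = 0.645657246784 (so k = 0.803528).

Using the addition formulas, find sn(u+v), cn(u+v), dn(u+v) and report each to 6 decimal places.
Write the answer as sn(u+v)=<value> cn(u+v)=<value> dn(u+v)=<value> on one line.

sn u = 0.9648198701171363, cn u = -0.2629118069375209, dn u = 0.6316425196193213
sn v = -0.2453711177978444, cn v = 0.9694292210113312, dn v = 0.9803708092031298
m = k² = 0.645657246784
D = 1 − m·sn²u·sn²v = 0.9638139323612249
sn(u+v) = (sn u·cn v·dn v + sn v·cn u·dn u)/D = 0.9577127783749647/0.9638139323612249 = 0.9936697802538368
cn(u+v) = (cn u·cn v − sn u·sn v·dn u·dn v)/D = -0.1082752527169237/0.9638139323612249 = -0.1123404104064596
dn(u+v) = (dn u·dn v − m·sn u·sn v·cn u·cn v)/D = 0.5802857756608517/0.9638139323612249 = 0.6020724085604608

sn(u+v)=0.993670 cn(u+v)=-0.112340 dn(u+v)=0.602072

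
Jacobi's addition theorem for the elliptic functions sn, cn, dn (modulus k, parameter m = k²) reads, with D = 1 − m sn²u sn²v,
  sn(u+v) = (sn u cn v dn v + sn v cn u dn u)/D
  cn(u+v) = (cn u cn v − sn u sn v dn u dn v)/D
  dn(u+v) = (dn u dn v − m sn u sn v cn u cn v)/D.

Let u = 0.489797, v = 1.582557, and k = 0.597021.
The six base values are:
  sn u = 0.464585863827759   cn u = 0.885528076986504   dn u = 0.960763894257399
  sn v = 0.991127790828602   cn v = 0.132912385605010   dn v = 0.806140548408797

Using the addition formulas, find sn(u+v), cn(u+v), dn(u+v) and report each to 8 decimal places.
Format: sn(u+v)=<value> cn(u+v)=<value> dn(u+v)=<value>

m = k² = 0.356434074441
D = 1 − m·sn²u·sn²v = 0.9244263313775604
sn(u+v) = (sn u·cn v·dn v + sn v·cn u·dn u)/D = 0.8930136218330911/0.9244263313775604 = 0.9660192397401113
cn(u+v) = (cn u·cn v − sn u·sn v·dn u·dn v)/D = -0.2389366304372774/0.9244263313775604 = -0.2584701693657072
dn(u+v) = (dn u·dn v − m·sn u·sn v·cn u·cn v)/D = 0.7551936005484201/0.9244263313775604 = 0.8169321609684644

sn(u+v)=0.96601924 cn(u+v)=-0.25847017 dn(u+v)=0.81693216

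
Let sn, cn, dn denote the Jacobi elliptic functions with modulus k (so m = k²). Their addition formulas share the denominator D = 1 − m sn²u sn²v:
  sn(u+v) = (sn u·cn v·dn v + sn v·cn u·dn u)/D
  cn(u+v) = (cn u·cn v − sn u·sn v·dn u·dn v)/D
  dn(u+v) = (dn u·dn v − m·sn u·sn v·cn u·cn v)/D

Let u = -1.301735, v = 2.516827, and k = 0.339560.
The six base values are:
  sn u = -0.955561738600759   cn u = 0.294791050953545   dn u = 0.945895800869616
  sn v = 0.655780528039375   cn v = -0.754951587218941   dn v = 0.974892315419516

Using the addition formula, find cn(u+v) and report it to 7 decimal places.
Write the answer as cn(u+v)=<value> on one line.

cn(u+v)=0.3721492

m = k² = 0.1153009936
D = 1 − m·sn²u·sn²v = 0.9547240483010452
cn(u+v) = (cn u·cn v − sn u·sn v·dn u·dn v)/D = 0.3552998170593036/0.9547240483010452 = 0.3721492275087952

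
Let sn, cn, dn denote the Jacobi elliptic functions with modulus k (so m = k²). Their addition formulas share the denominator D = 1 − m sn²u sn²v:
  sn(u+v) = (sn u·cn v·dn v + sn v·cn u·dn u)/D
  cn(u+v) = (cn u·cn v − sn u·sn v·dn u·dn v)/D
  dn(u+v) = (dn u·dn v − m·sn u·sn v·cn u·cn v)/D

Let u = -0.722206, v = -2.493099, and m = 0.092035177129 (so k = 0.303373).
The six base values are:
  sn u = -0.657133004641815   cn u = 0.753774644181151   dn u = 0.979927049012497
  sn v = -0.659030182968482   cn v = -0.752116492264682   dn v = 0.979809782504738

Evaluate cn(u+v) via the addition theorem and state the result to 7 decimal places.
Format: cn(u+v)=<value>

cn(u+v)=-0.9999967

m = k² = 0.092035177129
D = 1 − m·sn²u·sn²v = 0.9827387984469837
cn(u+v) = (cn u·cn v − sn u·sn v·dn u·dn v)/D = -0.9827355493629664/0.9827387984469837 = -0.9999966938478236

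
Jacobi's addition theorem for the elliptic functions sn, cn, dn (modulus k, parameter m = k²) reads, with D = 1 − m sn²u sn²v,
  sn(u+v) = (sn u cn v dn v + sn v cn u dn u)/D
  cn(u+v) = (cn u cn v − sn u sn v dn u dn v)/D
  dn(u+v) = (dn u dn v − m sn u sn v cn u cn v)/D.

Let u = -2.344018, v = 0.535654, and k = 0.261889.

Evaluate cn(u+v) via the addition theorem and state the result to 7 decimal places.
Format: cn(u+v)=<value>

cn(u+v)=-0.2009523

sn u = -0.7496202835123555, cn u = -0.6618681368270086, dn u = 0.9805404199708207
sn v = 0.5089775028821888, cn v = 0.860779821766177, dn v = 0.9910763242828751
m = k² = 0.068585848321
D = 1 − m·sn²u·sn²v = 0.9900157752938562
cn(u+v) = (cn u·cn v − sn u·sn v·dn u·dn v)/D = -0.1989459654915593/0.9900157752938562 = -0.2009523185956387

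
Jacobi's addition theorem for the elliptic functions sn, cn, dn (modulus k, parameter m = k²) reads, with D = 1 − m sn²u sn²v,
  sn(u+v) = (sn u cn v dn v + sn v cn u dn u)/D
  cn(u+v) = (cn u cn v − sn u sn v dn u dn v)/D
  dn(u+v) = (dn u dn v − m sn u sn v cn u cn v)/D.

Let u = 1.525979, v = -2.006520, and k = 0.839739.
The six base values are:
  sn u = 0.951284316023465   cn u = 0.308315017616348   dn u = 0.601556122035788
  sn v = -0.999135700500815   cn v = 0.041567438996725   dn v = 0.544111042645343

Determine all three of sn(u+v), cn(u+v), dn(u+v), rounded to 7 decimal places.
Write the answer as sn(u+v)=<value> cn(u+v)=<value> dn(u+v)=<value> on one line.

sn(u+v)=-0.4512547 cn(u+v)=0.8923952 dn(u+v)=0.9254228

m = k² = 0.705161588121
D = 1 − m·sn²u·sn²v = 0.3629723625466947
sn(u+v) = (sn u·cn v·dn v + sn v·cn u·dn u)/D = -0.163793000575442/0.3629723625466947 = -0.4512547440974125
cn(u+v) = (cn u·cn v − sn u·sn v·dn u·dn v)/D = 0.3239147865337772/0.3629723625466947 = 0.8923951792393204
dn(u+v) = (dn u·dn v − m·sn u·sn v·cn u·cn v)/D = 0.3359028984712952/0.3629723625466947 = 0.9254227955939285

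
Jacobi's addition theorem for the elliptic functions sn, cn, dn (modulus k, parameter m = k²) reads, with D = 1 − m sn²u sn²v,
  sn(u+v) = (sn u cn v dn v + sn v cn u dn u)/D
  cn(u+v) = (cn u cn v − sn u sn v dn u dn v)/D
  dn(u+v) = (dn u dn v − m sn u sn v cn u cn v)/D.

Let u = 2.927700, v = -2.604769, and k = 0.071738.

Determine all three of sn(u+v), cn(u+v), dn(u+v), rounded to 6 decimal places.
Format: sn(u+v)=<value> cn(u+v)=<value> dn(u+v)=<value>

sn(u+v)=0.317321 cn(u+v)=0.948318 dn(u+v)=0.999741

sn u = 0.2162163983394257, cn u = -0.9763454660565218, dn u = 0.9998796982582382
sn v = -0.5147785569683675, cn v = -0.8573231813531961, dn v = 0.9993178850397136
m = k² = 0.005146340644
D = 1 − m·sn²u·sn²v = 0.9999362446428187
sn(u+v) = (sn u·cn v·dn v + sn v·cn u·dn u)/D = 0.3173003576022307/0.9999362446428187 = 0.3173205884896908
cn(u+v) = (cn u·cn v − sn u·sn v·dn u·dn v)/D = 0.9482578638829627/0.9999362446428187 = 0.9483183242564473
dn(u+v) = (dn u·dn v − m·sn u·sn v·cn u·cn v)/D = 0.9996771290073433/0.9999362446428187 = 0.9997408678434615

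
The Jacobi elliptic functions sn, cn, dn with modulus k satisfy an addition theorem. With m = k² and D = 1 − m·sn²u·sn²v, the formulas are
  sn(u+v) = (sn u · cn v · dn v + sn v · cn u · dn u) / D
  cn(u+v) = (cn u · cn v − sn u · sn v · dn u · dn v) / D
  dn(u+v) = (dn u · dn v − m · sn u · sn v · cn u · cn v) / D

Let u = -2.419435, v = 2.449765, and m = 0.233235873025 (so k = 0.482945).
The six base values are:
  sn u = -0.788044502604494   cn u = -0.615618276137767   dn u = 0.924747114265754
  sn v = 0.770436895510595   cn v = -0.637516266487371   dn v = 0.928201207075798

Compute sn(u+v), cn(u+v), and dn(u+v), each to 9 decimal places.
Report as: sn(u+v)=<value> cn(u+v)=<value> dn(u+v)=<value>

m = k² = 0.233235873025
D = 1 − m·sn²u·sn²v = 0.914025238275211
sn(u+v) = (sn u·cn v·dn v + sn v·cn u·dn u)/D = 0.02771714464345526/0.914025238275211 = 0.03032426620490067
cn(u+v) = (cn u·cn v − sn u·sn v·dn u·dn v)/D = 0.9136048905828329/0.914025238275211 = 0.999540113691859
dn(u+v) = (dn u·dn v − m·sn u·sn v·cn u·cn v)/D = 0.913927215401732/0.914025238275211 = 0.9998927569290494

sn(u+v)=0.030324266 cn(u+v)=0.999540114 dn(u+v)=0.999892757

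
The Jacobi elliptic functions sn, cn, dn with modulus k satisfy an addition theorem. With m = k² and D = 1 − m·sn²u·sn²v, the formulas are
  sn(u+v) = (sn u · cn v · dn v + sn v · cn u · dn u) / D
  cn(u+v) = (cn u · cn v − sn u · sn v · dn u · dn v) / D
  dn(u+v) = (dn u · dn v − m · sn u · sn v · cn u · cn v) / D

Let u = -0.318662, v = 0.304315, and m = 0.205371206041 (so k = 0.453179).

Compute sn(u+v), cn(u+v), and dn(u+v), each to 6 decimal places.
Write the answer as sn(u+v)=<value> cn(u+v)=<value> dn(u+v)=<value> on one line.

sn u = -0.3122663287803045, cn u = 0.9499945999373211, dn u = 0.9899364627509988
sn v = 0.298736971254999, cn v = 0.9543354871351007, dn v = 0.9907935696610024
m = k² = 0.205371206041
D = 1 − m·sn²u·sn²v = 0.9982128219759772
sn(u+v) = (sn u·cn v·dn v + sn v·cn u·dn u)/D = -0.01432076716633545/0.9982128219759772 = -0.01434640674920132
cn(u+v) = (cn u·cn v − sn u·sn v·dn u·dn v)/D = 0.9981100909143297/0.9982128219759772 = 0.9998970850109457
dn(u+v) = (dn u·dn v − m·sn u·sn v·cn u·cn v)/D = 0.998191724836656/0.9982128219759772 = 0.99997886508883

sn(u+v)=-0.014346 cn(u+v)=0.999897 dn(u+v)=0.999979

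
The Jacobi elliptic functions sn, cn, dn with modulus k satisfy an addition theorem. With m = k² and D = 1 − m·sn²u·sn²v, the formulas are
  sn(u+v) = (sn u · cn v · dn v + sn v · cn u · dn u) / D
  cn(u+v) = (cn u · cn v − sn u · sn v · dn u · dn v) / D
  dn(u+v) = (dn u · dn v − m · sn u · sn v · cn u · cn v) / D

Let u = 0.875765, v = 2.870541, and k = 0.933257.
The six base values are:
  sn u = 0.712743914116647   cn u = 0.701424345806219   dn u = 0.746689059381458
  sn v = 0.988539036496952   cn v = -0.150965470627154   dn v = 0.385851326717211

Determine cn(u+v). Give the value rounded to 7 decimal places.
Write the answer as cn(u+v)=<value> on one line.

cn(u+v)=-0.5441706

m = k² = 0.870968628049
D = 1 − m·sn²u·sn²v = 0.5676283647428621
cn(u+v) = (cn u·cn v − sn u·sn v·dn u·dn v)/D = -0.3088866915541542/0.5676283647428621 = -0.5441706418143517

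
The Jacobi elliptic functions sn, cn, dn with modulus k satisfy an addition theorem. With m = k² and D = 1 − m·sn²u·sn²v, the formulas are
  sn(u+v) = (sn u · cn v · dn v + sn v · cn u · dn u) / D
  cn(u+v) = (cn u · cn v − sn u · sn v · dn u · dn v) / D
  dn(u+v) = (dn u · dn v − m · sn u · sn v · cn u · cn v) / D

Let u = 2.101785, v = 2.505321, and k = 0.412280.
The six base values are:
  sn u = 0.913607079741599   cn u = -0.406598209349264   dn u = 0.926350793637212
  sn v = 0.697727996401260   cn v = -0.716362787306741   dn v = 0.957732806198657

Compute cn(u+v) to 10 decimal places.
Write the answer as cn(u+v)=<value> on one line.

cn(u+v)=-0.2946196728

m = k² = 0.1699747984
D = 1 − m·sn²u·sn²v = 0.9309321803455436
cn(u+v) = (cn u·cn v − sn u·sn v·dn u·dn v)/D = -0.2742709344072683/0.9309321803455436 = -0.294619672837461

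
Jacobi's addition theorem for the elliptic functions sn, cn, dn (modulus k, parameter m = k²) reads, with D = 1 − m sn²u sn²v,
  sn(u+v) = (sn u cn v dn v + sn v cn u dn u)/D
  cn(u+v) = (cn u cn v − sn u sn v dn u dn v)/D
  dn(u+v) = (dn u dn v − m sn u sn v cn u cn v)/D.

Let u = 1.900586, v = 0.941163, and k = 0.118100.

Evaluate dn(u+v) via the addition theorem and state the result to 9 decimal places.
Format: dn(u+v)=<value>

dn(u+v)=0.999347488

sn u = 0.9485800690063154, cn u = -0.3165372848243536, dn u = 0.9937051286356801
sn v = 0.8072873746678405, cn v = 0.5901585335330717, dn v = 0.9954447059304375
m = k² = 0.01394761
D = 1 − m·sn²u·sn²v = 0.9918209265775003
dn(u+v) = (dn u·dn v − m·sn u·sn v·cn u·cn v)/D = 0.9911737512664944/0.9918209265775003 = 0.9993474877433378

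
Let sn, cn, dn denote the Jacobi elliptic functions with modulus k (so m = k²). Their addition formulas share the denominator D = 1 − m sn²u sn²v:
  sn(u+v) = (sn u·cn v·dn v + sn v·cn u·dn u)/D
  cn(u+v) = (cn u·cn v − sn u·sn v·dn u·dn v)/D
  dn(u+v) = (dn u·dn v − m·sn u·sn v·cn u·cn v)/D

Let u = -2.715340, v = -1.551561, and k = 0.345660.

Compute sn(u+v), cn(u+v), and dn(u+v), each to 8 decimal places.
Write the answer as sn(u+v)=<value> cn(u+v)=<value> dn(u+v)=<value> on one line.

sn u = -0.5005403014587609, cn u = -0.8657132357862924, dn u = 0.9849188801879619
sn v = -0.9978678493504834, cn v = 0.06526680038611486, dn v = 0.938630983674973
m = k² = 0.1194808356
D = 1 − m·sn²u·sn²v = 0.970192715469301
sn(u+v) = (sn u·cn v·dn v + sn v·cn u·dn u)/D = 0.8201754967457594/0.970192715469301 = 0.8453737939570332
cn(u+v) = (cn u·cn v − sn u·sn v·dn u·dn v)/D = -0.5182528916345213/0.970192715469301 = -0.5341752039272242
dn(u+v) = (dn u·dn v − m·sn u·sn v·cn u·cn v)/D = 0.9278472930800166/0.970192715469301 = 0.9563535968533828

sn(u+v)=0.84537379 cn(u+v)=-0.53417520 dn(u+v)=0.95635360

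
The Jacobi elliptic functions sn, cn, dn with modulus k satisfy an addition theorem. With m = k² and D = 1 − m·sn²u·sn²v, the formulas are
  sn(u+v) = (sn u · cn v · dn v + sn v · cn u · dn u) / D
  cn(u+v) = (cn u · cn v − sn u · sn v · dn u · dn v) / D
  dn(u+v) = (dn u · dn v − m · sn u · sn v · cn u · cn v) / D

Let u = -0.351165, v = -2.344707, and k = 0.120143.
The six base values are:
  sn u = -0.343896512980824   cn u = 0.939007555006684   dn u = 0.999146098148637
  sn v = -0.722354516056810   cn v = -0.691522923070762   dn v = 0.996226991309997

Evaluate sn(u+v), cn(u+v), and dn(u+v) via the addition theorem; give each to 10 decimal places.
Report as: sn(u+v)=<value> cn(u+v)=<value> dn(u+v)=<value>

sn(u+v)=-0.4411950877 cn(u+v)=-0.8974112182 dn(u+v)=0.9985941672

m = k² = 0.014434340449
D = 1 − m·sn²u·sn²v = 0.9991092552458297
sn(u+v) = (sn u·cn v·dn v + sn v·cn u·dn u)/D = -0.4408020955299767/0.9991092552458297 = -0.4411950877399467
cn(u+v) = (cn u·cn v − sn u·sn v·dn u·dn v)/D = -0.8966118538666873/0.9991092552458297 = -0.897411218201634
dn(u+v) = (dn u·dn v − m·sn u·sn v·cn u·cn v)/D = 0.997704674704371/0.9991092552458297 = 0.9985941672203675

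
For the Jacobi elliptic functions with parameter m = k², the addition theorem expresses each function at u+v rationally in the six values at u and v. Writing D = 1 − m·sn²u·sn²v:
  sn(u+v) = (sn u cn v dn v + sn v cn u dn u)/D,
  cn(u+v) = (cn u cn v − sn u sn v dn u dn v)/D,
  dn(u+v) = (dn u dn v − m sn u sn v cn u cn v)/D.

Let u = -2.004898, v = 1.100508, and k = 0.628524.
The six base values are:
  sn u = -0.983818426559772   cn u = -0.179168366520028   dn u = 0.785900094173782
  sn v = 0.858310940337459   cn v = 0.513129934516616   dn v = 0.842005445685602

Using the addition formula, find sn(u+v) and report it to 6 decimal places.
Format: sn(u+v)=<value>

m = k² = 0.395042418576
D = 1 − m·sn²u·sn²v = 0.7183155111604549
sn(u+v) = (sn u·cn v·dn v + sn v·cn u·dn u)/D = -0.5459242389408694/0.7183155111604549 = -0.7600061956881823

sn(u+v)=-0.760006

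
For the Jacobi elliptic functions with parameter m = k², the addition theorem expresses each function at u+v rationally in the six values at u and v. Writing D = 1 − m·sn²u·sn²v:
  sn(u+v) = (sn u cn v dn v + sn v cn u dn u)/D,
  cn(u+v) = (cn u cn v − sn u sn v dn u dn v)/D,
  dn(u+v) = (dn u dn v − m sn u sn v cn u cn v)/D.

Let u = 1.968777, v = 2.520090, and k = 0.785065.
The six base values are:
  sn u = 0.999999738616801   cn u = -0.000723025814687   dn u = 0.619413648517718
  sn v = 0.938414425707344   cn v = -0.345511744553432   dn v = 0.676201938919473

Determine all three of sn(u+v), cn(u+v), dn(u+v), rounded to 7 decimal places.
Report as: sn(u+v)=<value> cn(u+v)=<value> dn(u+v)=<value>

sn(u+v)=-0.5118781 cn(u+v)=-0.8590581 dn(u+v)=0.9157022

m = k² = 0.616327054225
D = 1 − m·sn²u·sn²v = 0.4572493459303694
sn(u+v) = (sn u·cn v·dn v + sn v·cn u·dn u)/D = -0.2340559213496977/0.4572493459303694 = -0.5118780889089344
cn(u+v) = (cn u·cn v − sn u·sn v·dn u·dn v)/D = -0.3928037551181184/0.4572493459303694 = -0.8590581016991441
dn(u+v) = (dn u·dn v − m·sn u·sn v·cn u·cn v)/D = 0.4187042252375413/0.4572493459303694 = 0.9157021851733872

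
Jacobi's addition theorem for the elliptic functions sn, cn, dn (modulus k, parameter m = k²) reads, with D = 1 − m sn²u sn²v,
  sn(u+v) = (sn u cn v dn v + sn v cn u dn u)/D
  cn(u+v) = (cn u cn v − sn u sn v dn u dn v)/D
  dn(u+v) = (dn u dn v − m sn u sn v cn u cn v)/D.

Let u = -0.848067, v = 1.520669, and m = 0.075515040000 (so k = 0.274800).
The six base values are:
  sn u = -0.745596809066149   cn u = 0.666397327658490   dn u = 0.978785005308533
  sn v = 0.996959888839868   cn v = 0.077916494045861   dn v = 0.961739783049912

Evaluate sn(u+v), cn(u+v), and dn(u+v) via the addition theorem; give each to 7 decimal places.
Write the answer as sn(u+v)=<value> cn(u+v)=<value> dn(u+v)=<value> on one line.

sn(u+v)=0.6202867 cn(u+v)=0.7843752 dn(u+v)=0.9853655

m = k² = 0.07551504
D = 1 − m·sn²u·sn²v = 0.9582749458332388
sn(u+v) = (sn u·cn v·dn v + sn v·cn u·dn u)/D = 0.5944051806396586/0.9582749458332388 = 0.6202866757857388
cn(u+v) = (cn u·cn v − sn u·sn v·dn u·dn v)/D = 0.7516470934158075/0.9582749458332388 = 0.7843751907363451
dn(u+v) = (dn u·dn v − m·sn u·sn v·cn u·cn v)/D = 0.9442510710870197/0.9582749458332388 = 0.9853654999463384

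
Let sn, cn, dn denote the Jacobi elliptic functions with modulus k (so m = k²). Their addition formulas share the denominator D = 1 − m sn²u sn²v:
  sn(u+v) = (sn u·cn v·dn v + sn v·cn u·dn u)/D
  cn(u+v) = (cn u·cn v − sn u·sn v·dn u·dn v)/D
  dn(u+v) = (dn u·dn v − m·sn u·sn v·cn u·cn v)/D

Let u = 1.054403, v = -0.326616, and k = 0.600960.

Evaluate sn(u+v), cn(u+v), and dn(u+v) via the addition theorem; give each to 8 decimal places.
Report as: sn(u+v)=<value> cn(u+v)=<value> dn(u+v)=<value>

sn u = 0.8405008141023208, cn u = 0.5418102818268919, dn u = 0.8630565135241641
sn v = -0.3188980772791586, cn v = 0.9477890146586717, dn v = 0.9814643133474207
m = k² = 0.3611529216
D = 1 − m·sn²u·sn²v = 0.974053952375507
sn(u+v) = (sn u·cn v·dn v + sn v·cn u·dn u)/D = 0.6327307347644988/0.974053952375507 = 0.6495848953966106
cn(u+v) = (cn u·cn v − sn u·sn v·dn u·dn v)/D = 0.7405625695528528/0.974053952375507 = 0.7602890658641452
dn(u+v) = (dn u·dn v − m·sn u·sn v·cn u·cn v)/D = 0.8967687473888398/0.974053952375507 = 0.9206561353216777

sn(u+v)=0.64958490 cn(u+v)=0.76028907 dn(u+v)=0.92065614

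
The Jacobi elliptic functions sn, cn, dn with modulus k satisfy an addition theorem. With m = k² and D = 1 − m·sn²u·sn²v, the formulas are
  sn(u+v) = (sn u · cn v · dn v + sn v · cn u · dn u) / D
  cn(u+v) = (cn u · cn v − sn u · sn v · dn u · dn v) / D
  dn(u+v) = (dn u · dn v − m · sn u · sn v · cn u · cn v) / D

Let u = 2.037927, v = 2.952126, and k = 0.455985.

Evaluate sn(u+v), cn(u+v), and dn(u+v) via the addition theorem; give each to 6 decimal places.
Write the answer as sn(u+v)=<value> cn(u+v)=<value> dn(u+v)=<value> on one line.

sn u = 0.9445107294841965, cn u = -0.3284805654665599, dn u = 0.9025034018775133
sn v = 0.36476229210468, cn v = -0.9311006767576426, dn v = 0.986070797268974
m = k² = 0.207922320225
D = 1 − m·sn²u·sn²v = 0.9753205897946977
sn(u+v) = (sn u·cn v·dn v + sn v·cn u·dn u)/D = -0.9753202993701387/0.9753205897946977 = -0.9999997022265683
cn(u+v) = (cn u·cn v − sn u·sn v·dn u·dn v)/D = -0.0007526712562790119/0.9753205897946977 = -0.000771716771033663
dn(u+v) = (dn u·dn v − m·sn u·sn v·cn u·cn v)/D = 0.868023162695261/0.9753205897946977 = 0.8899875300263859

sn(u+v)=-1.000000 cn(u+v)=-0.000772 dn(u+v)=0.889988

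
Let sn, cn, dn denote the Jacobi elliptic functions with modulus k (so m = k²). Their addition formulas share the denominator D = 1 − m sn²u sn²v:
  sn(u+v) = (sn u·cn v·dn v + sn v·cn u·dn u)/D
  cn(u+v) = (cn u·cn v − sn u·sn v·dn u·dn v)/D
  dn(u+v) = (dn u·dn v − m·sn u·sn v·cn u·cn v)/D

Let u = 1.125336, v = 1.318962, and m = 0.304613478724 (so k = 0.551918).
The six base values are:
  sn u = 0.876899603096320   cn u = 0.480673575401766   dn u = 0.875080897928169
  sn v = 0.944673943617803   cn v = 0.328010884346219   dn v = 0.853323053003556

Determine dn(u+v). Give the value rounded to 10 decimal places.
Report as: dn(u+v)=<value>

dn(u+v)=0.8937677383

m = k² = 0.304613478724
D = 1 − m·sn²u·sn²v = 0.7909680188850538
dn(u+v) = (dn u·dn v − m·sn u·sn v·cn u·cn v)/D = 0.7069416973050907/0.7909680188850538 = 0.8937677382981851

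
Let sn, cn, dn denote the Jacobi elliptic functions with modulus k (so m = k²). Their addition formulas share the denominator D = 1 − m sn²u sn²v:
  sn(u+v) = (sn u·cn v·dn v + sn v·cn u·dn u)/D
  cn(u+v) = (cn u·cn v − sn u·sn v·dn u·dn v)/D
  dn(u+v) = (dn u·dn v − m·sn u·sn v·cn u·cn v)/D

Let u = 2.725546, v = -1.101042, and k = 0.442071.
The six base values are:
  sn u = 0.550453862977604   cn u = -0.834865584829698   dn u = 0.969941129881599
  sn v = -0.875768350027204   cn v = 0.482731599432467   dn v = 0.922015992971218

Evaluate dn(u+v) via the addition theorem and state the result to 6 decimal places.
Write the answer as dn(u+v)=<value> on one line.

dn(u+v)=0.897074

m = k² = 0.195426769041
D = 1 − m·sn²u·sn²v = 0.954584469510427
dn(u+v) = (dn u·dn v − m·sn u·sn v·cn u·cn v)/D = 0.8563333399408287/0.954584469510427 = 0.8970744520702417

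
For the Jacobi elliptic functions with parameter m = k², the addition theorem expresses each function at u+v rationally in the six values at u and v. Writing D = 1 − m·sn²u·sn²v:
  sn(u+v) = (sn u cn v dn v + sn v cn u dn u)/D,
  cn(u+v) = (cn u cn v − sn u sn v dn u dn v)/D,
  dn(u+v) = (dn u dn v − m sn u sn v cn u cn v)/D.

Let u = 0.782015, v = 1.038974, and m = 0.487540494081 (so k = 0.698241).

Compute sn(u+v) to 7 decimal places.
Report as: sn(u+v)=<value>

sn(u+v)=0.9998683

sn u = 0.6801101455384949, cn u = 0.7331099439617548, dn u = 0.8800501332674936
sn v = 0.822655594214385, cn v = 0.5685400366797198, dn v = 0.8185664356807674
m = k² = 0.487540494081
D = 1 − m·sn²u·sn²v = 0.8473821571702341
sn(u+v) = (sn u·cn v·dn v + sn v·cn u·dn u)/D = 0.847270550726732/0.8473821571702341 = 0.9998682926675317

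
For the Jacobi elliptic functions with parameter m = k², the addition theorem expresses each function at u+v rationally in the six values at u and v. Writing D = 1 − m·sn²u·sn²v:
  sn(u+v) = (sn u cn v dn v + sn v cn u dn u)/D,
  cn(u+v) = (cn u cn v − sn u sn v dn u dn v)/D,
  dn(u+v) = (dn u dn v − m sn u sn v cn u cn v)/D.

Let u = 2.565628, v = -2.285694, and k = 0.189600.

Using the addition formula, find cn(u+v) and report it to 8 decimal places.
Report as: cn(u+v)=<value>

cn(u+v)=0.96110941

sn u = 0.5675710847330776, cn u = -0.8233243976555764, dn u = 0.9941930244548445
sn v = -0.7714863716262674, cn v = -0.636245847448089, dn v = 0.9892441411174219
m = k² = 0.03594816
D = 1 − m·sn²u·sn²v = 0.9931075486852376
cn(u+v) = (cn u·cn v − sn u·sn v·dn u·dn v)/D = 0.9544850111389118/0.9931075486852376 = 0.9611094109621282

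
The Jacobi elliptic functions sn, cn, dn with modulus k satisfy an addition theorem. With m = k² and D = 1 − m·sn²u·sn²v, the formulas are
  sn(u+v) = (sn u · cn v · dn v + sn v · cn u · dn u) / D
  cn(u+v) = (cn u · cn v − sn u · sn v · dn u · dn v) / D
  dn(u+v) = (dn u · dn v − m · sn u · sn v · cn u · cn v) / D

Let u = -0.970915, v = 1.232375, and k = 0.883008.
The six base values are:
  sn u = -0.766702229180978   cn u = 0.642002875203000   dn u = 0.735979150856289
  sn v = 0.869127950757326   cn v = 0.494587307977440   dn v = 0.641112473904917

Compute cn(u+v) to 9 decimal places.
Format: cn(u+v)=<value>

m = k² = 0.779703128064
D = 1 − m·sn²u·sn²v = 0.6537815862928883
cn(u+v) = (cn u·cn v − sn u·sn v·dn u·dn v)/D = 0.6319464867711939/0.6537815862928883 = 0.9666018438275311

cn(u+v)=0.966601844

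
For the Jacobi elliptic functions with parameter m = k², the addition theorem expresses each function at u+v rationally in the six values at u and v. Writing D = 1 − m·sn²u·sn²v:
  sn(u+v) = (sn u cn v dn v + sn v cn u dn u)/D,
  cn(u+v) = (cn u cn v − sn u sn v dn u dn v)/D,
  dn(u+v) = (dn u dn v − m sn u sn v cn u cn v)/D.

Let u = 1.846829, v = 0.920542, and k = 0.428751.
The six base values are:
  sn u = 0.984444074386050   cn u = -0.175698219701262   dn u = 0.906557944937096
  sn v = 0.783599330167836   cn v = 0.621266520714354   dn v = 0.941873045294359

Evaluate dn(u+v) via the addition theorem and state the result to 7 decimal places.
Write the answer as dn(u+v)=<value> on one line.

dn(u+v)=0.9761199

m = k² = 0.183827420001
D = 1 − m·sn²u·sn²v = 0.8906092745382315
dn(u+v) = (dn u·dn v − m·sn u·sn v·cn u·cn v)/D = 0.8693414142281241/0.8906092745382315 = 0.9761198755524587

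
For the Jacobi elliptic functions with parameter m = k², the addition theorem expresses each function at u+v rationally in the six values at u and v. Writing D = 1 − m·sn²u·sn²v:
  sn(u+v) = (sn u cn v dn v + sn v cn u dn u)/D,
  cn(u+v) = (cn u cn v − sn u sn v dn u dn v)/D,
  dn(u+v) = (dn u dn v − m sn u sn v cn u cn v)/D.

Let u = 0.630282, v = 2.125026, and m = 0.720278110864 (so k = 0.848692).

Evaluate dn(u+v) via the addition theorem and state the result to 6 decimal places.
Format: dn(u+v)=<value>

dn(u+v)=0.607691

sn u = 0.5669482907337497, cn u = 0.8237533827755001, dn u = 0.8766303350786965
sn v = 0.9999514224515065, cn v = -0.009856608808752608, dn v = 0.528953557626775
m = k² = 0.720278110864
D = 1 − m·sn²u·sn²v = 0.7685032371095877
dn(u+v) = (dn u·dn v − m·sn u·sn v·cn u·cn v)/D = 0.4670122212485383/0.7685032371095877 = 0.6076906364181558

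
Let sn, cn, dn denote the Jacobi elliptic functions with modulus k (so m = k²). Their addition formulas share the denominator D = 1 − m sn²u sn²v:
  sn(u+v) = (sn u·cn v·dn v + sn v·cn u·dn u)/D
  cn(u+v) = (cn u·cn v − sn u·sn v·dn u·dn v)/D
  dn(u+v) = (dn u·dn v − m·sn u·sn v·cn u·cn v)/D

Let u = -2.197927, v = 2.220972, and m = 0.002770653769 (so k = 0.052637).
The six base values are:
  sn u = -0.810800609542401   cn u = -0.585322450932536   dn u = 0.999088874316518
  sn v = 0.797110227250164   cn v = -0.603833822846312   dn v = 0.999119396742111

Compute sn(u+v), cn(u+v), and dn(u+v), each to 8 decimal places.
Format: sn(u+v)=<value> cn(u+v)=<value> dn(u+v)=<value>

m = k² = 0.002770653769
D = 1 − m·sn²u·sn²v = 0.9988426968002881
sn(u+v) = (sn u·cn v·dn v + sn v·cn u·dn u)/D = 0.02301628696051876/0.9988426968002881 = 0.023042954645661
cn(u+v) = (cn u·cn v − sn u·sn v·dn u·dn v)/D = 0.9985774799612814/0.9988426968002881 = 0.999734475869067
dn(u+v) = (dn u·dn v − m·sn u·sn v·cn u·cn v)/D = 0.99884196207354/0.9988426968002881 = 0.9999992644219651

sn(u+v)=0.02304295 cn(u+v)=0.99973448 dn(u+v)=0.99999926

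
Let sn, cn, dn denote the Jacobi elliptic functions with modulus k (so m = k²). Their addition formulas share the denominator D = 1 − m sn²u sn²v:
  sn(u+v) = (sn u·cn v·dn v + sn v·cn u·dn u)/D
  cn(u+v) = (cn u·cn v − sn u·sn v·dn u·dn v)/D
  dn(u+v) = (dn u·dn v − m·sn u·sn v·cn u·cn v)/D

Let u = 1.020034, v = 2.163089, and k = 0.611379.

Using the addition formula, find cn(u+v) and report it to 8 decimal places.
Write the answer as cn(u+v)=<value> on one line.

cn(u+v)=-0.94470902

sn u = 0.8229883956510493, cn u = 0.568058184188655, dn u = 0.8641945416474789
sn v = 0.948495273719112, cn v = -0.3167912810234946, dn v = 0.8146947166005958
m = k² = 0.373784281641
D = 1 − m·sn²u·sn²v = 0.772239294167117
cn(u+v) = (cn u·cn v − sn u·sn v·dn u·dn v)/D = -0.7295414248815582/0.772239294167117 = -0.9447090175181908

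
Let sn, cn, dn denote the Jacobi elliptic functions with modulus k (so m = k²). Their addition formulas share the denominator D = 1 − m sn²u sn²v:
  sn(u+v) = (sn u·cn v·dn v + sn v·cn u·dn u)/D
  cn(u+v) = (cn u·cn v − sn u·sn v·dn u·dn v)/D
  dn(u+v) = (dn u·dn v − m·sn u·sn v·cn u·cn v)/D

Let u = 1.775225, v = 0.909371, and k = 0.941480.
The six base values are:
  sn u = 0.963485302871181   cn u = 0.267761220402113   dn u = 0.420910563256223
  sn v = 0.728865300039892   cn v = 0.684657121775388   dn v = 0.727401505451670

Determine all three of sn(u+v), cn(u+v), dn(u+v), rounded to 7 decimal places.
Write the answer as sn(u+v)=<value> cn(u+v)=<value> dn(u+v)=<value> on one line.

m = k² = 0.8863845904
D = 1 − m·sn²u·sn²v = 0.5628737015647873
sn(u+v) = (sn u·cn v·dn v + sn v·cn u·dn u)/D = 0.5619812383190395/0.5628737015647873 = 0.9984144520462285
cn(u+v) = (cn u·cn v − sn u·sn v·dn u·dn v)/D = -0.03168424988293371/0.5628737015647873 = -0.05629015851131716
dn(u+v) = (dn u·dn v − m·sn u·sn v·cn u·cn v)/D = 0.1920579111202656/0.5628737015647873 = 0.3412096009928074

sn(u+v)=0.9984145 cn(u+v)=-0.0562902 dn(u+v)=0.3412096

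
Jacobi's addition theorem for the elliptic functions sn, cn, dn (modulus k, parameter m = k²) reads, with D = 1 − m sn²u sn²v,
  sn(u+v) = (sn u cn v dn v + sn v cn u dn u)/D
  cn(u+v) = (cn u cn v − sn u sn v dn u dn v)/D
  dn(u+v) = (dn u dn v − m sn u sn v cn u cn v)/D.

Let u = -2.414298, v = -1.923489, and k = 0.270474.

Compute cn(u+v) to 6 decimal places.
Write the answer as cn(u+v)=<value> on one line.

cn(u+v)=-0.433472

sn u = -0.7046968057263317, cn u = -0.7095085707721258, dn u = 0.9816673648148594
sn v = -0.9520044672264337, cn v = -0.3060841295802742, dn v = 0.9662803086914075
m = k² = 0.073156184676
D = 1 − m·sn²u·sn²v = 0.9670744054447458
cn(u+v) = (cn u·cn v − sn u·sn v·dn u·dn v)/D = -0.4191993299279676/0.9670744054447458 = -0.4334716414453993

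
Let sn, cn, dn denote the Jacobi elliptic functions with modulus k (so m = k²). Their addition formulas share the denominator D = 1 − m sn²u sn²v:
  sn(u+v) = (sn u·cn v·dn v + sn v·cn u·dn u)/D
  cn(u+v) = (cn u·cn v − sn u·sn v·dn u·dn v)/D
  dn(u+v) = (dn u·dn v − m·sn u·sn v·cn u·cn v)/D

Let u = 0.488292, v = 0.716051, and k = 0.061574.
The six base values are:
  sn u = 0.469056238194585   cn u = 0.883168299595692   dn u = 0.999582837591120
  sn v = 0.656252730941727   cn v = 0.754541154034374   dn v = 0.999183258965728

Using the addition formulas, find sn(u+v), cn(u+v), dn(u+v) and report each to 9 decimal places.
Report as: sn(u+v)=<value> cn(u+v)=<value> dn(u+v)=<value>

m = k² = 0.003791357476
D = 1 − m·sn²u·sn²v = 0.9996407582407226
sn(u+v) = (sn u·cn v·dn v + sn v·cn u·dn u)/D = 0.9329730012927678/0.9996407582407226 = 0.9333082846028768
cn(u+v) = (cn u·cn v − sn u·sn v·dn u·dn v)/D = 0.3589471052883025/0.9996407582407226 = 0.3590761004183313
dn(u+v) = (dn u·dn v − m·sn u·sn v·cn u·cn v)/D = 0.9979887281740329/0.9996407582407226 = 0.9983473762418441

sn(u+v)=0.933308285 cn(u+v)=0.359076100 dn(u+v)=0.998347376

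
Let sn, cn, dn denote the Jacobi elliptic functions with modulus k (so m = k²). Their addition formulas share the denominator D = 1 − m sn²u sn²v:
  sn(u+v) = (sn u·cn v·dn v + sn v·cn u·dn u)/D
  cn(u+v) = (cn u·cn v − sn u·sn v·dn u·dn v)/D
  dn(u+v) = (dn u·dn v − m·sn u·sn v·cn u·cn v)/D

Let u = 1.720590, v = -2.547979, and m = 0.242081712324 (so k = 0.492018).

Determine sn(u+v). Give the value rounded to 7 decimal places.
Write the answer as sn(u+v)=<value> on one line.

sn(u+v)=-0.7225939

sn u = 0.9994205022845947, cn u = -0.03403908948853504, dn u = 0.8707461041998214
sn v = -0.7145295665261042, cn v = -0.6996052448059674, dn v = 0.936164823212295
m = k² = 0.242081712324
D = 1 − m·sn²u·sn²v = 0.8765477812460187
sn(u+v) = (sn u·cn v·dn v + sn v·cn u·dn u)/D = -0.633388049821339/0.8765477812460187 = -0.7225938658141072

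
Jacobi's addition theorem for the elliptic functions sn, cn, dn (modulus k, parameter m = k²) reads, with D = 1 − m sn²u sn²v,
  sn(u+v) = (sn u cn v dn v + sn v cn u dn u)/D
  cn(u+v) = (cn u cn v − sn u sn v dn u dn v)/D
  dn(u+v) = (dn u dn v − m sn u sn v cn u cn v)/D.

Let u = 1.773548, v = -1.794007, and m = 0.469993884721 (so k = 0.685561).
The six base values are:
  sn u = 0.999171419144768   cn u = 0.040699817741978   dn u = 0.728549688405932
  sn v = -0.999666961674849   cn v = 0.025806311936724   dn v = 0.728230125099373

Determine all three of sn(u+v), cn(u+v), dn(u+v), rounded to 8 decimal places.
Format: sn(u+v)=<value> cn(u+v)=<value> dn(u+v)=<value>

m = k² = 0.469993884721
D = 1 − m·sn²u·sn²v = 0.531097129823195
sn(u+v) = (sn u·cn v·dn v + sn v·cn u·dn u)/D = -0.01086460203022183/0.531097129823195 = -0.02045690217501028
cn(u+v) = (cn u·cn v − sn u·sn v·dn u·dn v)/D = 0.530985990143959/0.531097129823195 = 0.9997907356809234
dn(u+v) = (dn u·dn v − m·sn u·sn v·cn u·cn v)/D = 0.5310448977506152/0.531097129823195 = 0.9999016525045103

sn(u+v)=-0.02045690 cn(u+v)=0.99979074 dn(u+v)=0.99990165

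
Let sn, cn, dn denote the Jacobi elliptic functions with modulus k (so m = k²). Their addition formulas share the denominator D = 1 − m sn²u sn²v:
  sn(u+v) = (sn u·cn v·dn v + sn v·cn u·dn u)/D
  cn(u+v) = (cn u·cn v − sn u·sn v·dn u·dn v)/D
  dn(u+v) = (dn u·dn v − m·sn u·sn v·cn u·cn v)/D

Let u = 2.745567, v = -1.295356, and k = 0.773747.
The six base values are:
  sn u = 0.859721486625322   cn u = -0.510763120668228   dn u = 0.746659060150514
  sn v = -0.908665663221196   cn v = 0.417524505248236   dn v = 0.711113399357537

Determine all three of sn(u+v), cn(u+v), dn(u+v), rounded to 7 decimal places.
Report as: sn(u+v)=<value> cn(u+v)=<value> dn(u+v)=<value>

sn(u+v)=0.9482419 cn(u+v)=0.3175487 dn(u+v)=0.6794742

m = k² = 0.598684420009
D = 1 − m·sn²u·sn²v = 0.6346393655932284
sn(u+v) = (sn u·cn v·dn v + sn v·cn u·dn u)/D = 0.6017916687906561/0.6346393655932284 = 0.9482419487611394
cn(u+v) = (cn u·cn v − sn u·sn v·dn u·dn v)/D = 0.2015289352294918/0.6346393655932284 = 0.3175487468242895
dn(u+v) = (dn u·dn v − m·sn u·sn v·cn u·cn v)/D = 0.4312211014146649/0.6346393655932284 = 0.6794742412670564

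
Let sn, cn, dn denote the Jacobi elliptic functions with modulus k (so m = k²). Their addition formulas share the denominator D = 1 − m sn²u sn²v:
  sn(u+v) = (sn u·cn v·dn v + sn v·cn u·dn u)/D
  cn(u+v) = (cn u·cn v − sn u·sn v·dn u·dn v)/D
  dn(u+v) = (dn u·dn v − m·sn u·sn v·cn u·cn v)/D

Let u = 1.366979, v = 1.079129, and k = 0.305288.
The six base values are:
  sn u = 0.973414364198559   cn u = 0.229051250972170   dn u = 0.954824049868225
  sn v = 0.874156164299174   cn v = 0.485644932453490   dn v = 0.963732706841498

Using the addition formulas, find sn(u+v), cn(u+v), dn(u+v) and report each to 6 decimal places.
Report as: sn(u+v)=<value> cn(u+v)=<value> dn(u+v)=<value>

sn(u+v)=0.693574 cn(u+v)=-0.720385 dn(u+v)=0.977326

m = k² = 0.093200762944
D = 1 − m·sn²u·sn²v = 0.9325172118748214
sn(u+v) = (sn u·cn v·dn v + sn v·cn u·dn u)/D = 0.646770117292659/0.9325172118748214 = 0.693574455309335
cn(u+v) = (cn u·cn v − sn u·sn v·dn u·dn v)/D = -0.6717713642453291/0.9325172118748214 = -0.7203849491364733
dn(u+v) = (dn u·dn v − m·sn u·sn v·cn u·cn v)/D = 0.9113733546728452/0.9325172118748214 = 0.9773260408143389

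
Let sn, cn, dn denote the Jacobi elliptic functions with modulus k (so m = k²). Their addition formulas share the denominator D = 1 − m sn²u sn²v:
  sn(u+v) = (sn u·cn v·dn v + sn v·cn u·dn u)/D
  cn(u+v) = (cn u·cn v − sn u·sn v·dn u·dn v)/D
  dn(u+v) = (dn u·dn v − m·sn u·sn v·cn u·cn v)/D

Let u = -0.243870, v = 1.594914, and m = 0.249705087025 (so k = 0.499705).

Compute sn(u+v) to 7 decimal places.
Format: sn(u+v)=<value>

sn(u+v)=0.9579253

sn u = -0.2408814653988465, cn u = 0.9705545423248012, dn u = 0.9927291382356054
sn v = 0.9969149222504848, cn v = 0.07848973050221231, dn v = 0.8670831883801909
m = k² = 0.249705087025
D = 1 − m·sn²u·sn²v = 0.9856004025088027
sn(u+v) = (sn u·cn v·dn v + sn v·cn u·dn u)/D = 0.9441316086787346/0.9856004025088027 = 0.9579253481182524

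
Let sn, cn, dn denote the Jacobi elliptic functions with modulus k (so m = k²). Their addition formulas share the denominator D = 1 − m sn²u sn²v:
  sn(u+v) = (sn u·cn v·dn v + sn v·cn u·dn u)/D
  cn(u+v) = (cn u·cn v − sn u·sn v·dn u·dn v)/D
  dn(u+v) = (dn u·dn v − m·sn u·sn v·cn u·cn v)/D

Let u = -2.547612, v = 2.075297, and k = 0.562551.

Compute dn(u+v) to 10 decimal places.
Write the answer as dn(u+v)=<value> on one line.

sn u = -0.7625174684584141, cn u = -0.6469676269302595, dn u = 0.9033258761475106
sn v = 0.9574972351755126, cn v = -0.28844244595976, dn v = 0.8425353665431159
m = k² = 0.316463627601
D = 1 − m·sn²u·sn²v = 0.8313064592028915
dn(u+v) = (dn u·dn v − m·sn u·sn v·cn u·cn v)/D = 0.8042014262444558/0.8313064592028915 = 0.9673946561362873

dn(u+v)=0.9673946561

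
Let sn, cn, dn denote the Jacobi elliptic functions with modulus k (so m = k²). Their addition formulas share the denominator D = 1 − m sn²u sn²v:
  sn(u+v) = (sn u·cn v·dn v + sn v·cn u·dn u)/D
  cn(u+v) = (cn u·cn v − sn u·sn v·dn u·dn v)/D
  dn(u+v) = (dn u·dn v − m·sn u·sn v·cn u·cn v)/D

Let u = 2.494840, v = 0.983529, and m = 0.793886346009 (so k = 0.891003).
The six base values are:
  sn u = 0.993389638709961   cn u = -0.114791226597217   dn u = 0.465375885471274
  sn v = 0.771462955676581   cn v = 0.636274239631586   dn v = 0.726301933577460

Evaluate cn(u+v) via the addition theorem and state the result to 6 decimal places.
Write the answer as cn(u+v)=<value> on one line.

m = k² = 0.793886346009
D = 1 − m·sn²u·sn²v = 0.5337404523133686
cn(u+v) = (cn u·cn v − sn u·sn v·dn u·dn v)/D = -0.332072107942034/0.5337404523133686 = -0.6221602775332991

cn(u+v)=-0.622160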